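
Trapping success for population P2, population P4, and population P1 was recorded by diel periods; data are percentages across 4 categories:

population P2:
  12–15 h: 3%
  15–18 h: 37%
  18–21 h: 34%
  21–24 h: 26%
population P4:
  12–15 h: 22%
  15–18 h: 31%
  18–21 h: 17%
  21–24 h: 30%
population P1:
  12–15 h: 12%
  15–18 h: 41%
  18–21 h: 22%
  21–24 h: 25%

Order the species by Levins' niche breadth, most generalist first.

population P4 > population P1 > population P2

Convert percentages to proportions (divide by 100).
Σp_P2ᵢ² = 0.03² + 0.37² + 0.34² + 0.26² = 0.0009 + 0.1369 + 0.1156 + 0.0676 = 0.3210
B_P2 = 1 / 0.3210 = 3.1153
Σp_P4ᵢ² = 0.22² + 0.31² + 0.17² + 0.30² = 0.0484 + 0.0961 + 0.0289 + 0.0900 = 0.2634
B_P4 = 1 / 0.2634 = 3.7965
Σp_P1ᵢ² = 0.12² + 0.41² + 0.22² + 0.25² = 0.0144 + 0.1681 + 0.0484 + 0.0625 = 0.2934
B_P1 = 1 / 0.2934 = 3.4083
Ranking by B (broadest → narrowest): population P4 (3.80) > population P1 (3.41) > population P2 (3.12)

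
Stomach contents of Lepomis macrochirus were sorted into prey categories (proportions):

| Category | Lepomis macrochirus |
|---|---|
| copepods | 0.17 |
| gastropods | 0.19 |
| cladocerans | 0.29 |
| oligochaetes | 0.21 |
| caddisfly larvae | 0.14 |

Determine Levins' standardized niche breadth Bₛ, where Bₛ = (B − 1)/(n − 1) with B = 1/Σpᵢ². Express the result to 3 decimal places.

Σpᵢ² = 0.17² + 0.19² + 0.29² + 0.21² + 0.14² = 0.0289 + 0.0361 + 0.0841 + 0.0441 + 0.0196 = 0.2128
B = 1 / 0.2128 = 4.69925
Bₛ = (B − 1)/(n − 1) = (4.69925 − 1)/(5 − 1) = 3.69925/4 = 0.92481

0.925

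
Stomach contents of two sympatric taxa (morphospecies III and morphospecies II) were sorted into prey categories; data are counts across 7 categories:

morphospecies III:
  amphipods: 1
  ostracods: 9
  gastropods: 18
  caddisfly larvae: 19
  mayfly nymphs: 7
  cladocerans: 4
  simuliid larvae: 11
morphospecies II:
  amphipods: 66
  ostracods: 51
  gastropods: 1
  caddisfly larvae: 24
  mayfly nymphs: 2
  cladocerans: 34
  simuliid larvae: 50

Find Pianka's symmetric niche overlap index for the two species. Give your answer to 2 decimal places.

0.52

Proportions for morphospecies III (n=69): 1/69=0.0145, 9/69=0.1304, 18/69=0.2609, 19/69=0.2754, 7/69=0.1014, 4/69=0.0580, 11/69=0.1594
Proportions for morphospecies II (n=228): 66/228=0.2895, 51/228=0.2237, 1/228=0.0044, 24/228=0.1053, 2/228=0.0088, 34/228=0.1491, 50/228=0.2193
Σ p₁ᵢp₂ᵢ = 0.004198 + 0.029170 + 0.001148 + 0.029000 + 0.000892 + 0.008648 + 0.034956 = 0.108012
Σp_1ᵢ² = 0.0145² + 0.1304² + 0.2609² + 0.2754² + 0.1014² + 0.0580² + 0.1594² = 0.000210 + 0.017004 + 0.068069 + 0.075845 + 0.010282 + 0.003364 + 0.025408 = 0.200182
Σp_2ᵢ² = 0.2895² + 0.2237² + 0.0044² + 0.1053² + 0.0088² + 0.1491² + 0.2193² = 0.083810 + 0.050042 + 0.000019 + 0.011088 + 0.000077 + 0.022231 + 0.048092 = 0.215359
O = 0.108012 / √(0.200182 × 0.215359) = 0.108012 / 0.2076319 = 0.5202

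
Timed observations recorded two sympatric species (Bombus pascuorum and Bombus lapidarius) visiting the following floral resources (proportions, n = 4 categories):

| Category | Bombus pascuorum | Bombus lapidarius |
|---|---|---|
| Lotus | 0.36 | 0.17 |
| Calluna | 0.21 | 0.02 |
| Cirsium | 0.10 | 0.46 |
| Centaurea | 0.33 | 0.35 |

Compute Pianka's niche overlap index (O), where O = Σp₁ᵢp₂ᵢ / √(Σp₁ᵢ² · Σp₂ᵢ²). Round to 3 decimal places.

Σ p₁ᵢp₂ᵢ = 0.0612 + 0.0042 + 0.0460 + 0.1155 = 0.2269
Σp_1ᵢ² = 0.36² + 0.21² + 0.10² + 0.33² = 0.1296 + 0.0441 + 0.0100 + 0.1089 = 0.2926
Σp_2ᵢ² = 0.17² + 0.02² + 0.46² + 0.35² = 0.0289 + 0.0004 + 0.2116 + 0.1225 = 0.3634
O = 0.2269 / √(0.2926 × 0.3634) = 0.2269 / 0.326084 = 0.69583

0.696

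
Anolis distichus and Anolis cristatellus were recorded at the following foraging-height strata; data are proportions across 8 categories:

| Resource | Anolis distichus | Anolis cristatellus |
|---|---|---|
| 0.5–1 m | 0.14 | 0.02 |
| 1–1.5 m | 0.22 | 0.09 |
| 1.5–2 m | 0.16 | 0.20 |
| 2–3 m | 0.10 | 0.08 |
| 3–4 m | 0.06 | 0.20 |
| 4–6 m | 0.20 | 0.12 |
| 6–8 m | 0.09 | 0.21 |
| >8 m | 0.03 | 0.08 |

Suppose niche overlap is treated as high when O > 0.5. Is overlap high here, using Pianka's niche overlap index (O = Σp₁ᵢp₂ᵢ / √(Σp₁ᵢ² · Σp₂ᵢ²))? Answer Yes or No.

Σ p₁ᵢp₂ᵢ = 0.0028 + 0.0198 + 0.0320 + 0.0080 + 0.0120 + 0.0240 + 0.0189 + 0.0024 = 0.1199
Σp_1ᵢ² = 0.14² + 0.22² + 0.16² + 0.10² + 0.06² + 0.20² + 0.09² + 0.03² = 0.0196 + 0.0484 + 0.0256 + 0.0100 + 0.0036 + 0.0400 + 0.0081 + 0.0009 = 0.1562
Σp_2ᵢ² = 0.02² + 0.09² + 0.20² + 0.08² + 0.20² + 0.12² + 0.21² + 0.08² = 0.0004 + 0.0081 + 0.0400 + 0.0064 + 0.0400 + 0.0144 + 0.0441 + 0.0064 = 0.1598
O = 0.1199 / √(0.1562 × 0.1598) = 0.1199 / 0.15799 = 0.7589
O = 0.7589 > 0.5 → Yes.

Yes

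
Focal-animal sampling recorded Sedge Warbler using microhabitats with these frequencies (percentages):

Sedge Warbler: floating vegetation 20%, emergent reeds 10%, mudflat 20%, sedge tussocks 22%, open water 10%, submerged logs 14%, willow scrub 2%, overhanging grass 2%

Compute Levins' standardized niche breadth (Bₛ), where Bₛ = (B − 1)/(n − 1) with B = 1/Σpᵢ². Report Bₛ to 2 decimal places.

0.70

Convert percentages to proportions (divide by 100).
Σpᵢ² = 0.20² + 0.10² + 0.20² + 0.22² + 0.10² + 0.14² + 0.02² + 0.02² = 0.0400 + 0.0100 + 0.0400 + 0.0484 + 0.0100 + 0.0196 + 0.0004 + 0.0004 = 0.1688
B = 1 / 0.1688 = 5.9242
Bₛ = (B − 1)/(n − 1) = (5.9242 − 1)/(8 − 1) = 4.9242/7 = 0.7035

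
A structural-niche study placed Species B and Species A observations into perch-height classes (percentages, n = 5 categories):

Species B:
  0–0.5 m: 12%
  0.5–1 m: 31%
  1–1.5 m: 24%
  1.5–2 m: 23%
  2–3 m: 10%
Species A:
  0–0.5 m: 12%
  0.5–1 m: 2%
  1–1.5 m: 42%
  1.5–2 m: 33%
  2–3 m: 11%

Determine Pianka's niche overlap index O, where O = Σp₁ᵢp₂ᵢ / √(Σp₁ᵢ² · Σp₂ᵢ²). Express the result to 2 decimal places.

Convert percentages to proportions (divide by 100).
Σ p₁ᵢp₂ᵢ = 0.0144 + 0.0062 + 0.1008 + 0.0759 + 0.0110 = 0.2083
Σp_1ᵢ² = 0.12² + 0.31² + 0.24² + 0.23² + 0.10² = 0.0144 + 0.0961 + 0.0576 + 0.0529 + 0.0100 = 0.2310
Σp_2ᵢ² = 0.12² + 0.02² + 0.42² + 0.33² + 0.11² = 0.0144 + 0.0004 + 0.1764 + 0.1089 + 0.0121 = 0.3122
O = 0.2083 / √(0.2310 × 0.3122) = 0.2083 / 0.26855 = 0.7756

0.78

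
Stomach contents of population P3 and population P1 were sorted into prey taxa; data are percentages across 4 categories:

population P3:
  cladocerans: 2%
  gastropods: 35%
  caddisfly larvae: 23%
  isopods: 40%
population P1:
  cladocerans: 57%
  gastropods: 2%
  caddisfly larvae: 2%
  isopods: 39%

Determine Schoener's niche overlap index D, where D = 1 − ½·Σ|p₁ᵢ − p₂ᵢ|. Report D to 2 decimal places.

0.45

Convert percentages to proportions (divide by 100).
Σ|p₁ᵢ − p₂ᵢ| = 0.55 + 0.33 + 0.21 + 0.01 = 1.10
D = 1 − ½ × 1.10 = 1 − 0.550 = 0.4500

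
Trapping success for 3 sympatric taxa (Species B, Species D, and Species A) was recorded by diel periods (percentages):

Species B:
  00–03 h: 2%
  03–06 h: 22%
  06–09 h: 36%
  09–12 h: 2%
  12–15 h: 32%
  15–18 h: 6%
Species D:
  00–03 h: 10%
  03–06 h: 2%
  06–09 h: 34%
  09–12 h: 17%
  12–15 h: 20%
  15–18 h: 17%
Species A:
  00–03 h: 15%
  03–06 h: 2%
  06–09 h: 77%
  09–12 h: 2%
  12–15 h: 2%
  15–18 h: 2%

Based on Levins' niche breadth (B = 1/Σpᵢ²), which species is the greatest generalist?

Convert percentages to proportions (divide by 100).
Σp_Bᵢ² = 0.02² + 0.22² + 0.36² + 0.02² + 0.32² + 0.06² = 0.0004 + 0.0484 + 0.1296 + 0.0004 + 0.1024 + 0.0036 = 0.2848
B_B = 1 / 0.2848 = 3.5112
Σp_Dᵢ² = 0.10² + 0.02² + 0.34² + 0.17² + 0.20² + 0.17² = 0.0100 + 0.0004 + 0.1156 + 0.0289 + 0.0400 + 0.0289 = 0.2238
B_D = 1 / 0.2238 = 4.4683
Σp_Aᵢ² = 0.15² + 0.02² + 0.77² + 0.02² + 0.02² + 0.02² = 0.0225 + 0.0004 + 0.5929 + 0.0004 + 0.0004 + 0.0004 = 0.6170
B_A = 1 / 0.6170 = 1.6207
Highest B → broadest niche (most generalist): Species D (B = 4.47).

Species D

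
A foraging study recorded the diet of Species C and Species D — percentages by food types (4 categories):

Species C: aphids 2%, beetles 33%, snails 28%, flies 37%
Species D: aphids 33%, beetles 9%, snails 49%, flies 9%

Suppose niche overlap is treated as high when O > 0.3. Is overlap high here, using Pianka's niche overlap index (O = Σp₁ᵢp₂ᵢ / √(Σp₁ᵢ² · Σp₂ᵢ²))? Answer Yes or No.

Convert percentages to proportions (divide by 100).
Σ p₁ᵢp₂ᵢ = 0.0066 + 0.0297 + 0.1372 + 0.0333 = 0.2068
Σp_1ᵢ² = 0.02² + 0.33² + 0.28² + 0.37² = 0.0004 + 0.1089 + 0.0784 + 0.1369 = 0.3246
Σp_2ᵢ² = 0.33² + 0.09² + 0.49² + 0.09² = 0.1089 + 0.0081 + 0.2401 + 0.0081 = 0.3652
O = 0.2068 / √(0.3246 × 0.3652) = 0.2068 / 0.34430 = 0.6006
O = 0.6006 > 0.3 → Yes.

Yes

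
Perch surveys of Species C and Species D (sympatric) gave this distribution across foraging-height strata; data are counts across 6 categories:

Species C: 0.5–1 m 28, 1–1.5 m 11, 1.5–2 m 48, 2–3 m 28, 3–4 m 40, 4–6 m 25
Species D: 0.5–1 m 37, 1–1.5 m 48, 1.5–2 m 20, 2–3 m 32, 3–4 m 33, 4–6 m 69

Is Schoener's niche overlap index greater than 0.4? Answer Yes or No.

Yes

Proportions for Species C (n=180): 28/180=0.1556, 11/180=0.0611, 48/180=0.2667, 28/180=0.1556, 40/180=0.2222, 25/180=0.1389
Proportions for Species D (n=239): 37/239=0.1548, 48/239=0.2008, 20/239=0.0837, 32/239=0.1339, 33/239=0.1381, 69/239=0.2887
Σ|p₁ᵢ − p₂ᵢ| = 0.0008 + 0.1397 + 0.1830 + 0.0217 + 0.0841 + 0.1498 = 0.5791
D = 1 − ½ × 0.5791 = 1 − 0.28955 = 0.71045
D = 0.71045 > 0.4 → Yes.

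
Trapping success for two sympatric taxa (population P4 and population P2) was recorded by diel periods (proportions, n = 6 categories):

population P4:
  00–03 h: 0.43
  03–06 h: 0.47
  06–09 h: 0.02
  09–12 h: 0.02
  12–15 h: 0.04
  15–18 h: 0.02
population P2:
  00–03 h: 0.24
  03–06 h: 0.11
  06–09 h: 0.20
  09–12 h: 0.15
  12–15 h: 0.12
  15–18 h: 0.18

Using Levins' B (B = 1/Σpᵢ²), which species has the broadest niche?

population P2

Σp_P4ᵢ² = 0.43² + 0.47² + 0.02² + 0.02² + 0.04² + 0.02² = 0.1849 + 0.2209 + 0.0004 + 0.0004 + 0.0016 + 0.0004 = 0.4086
B_P4 = 1 / 0.4086 = 2.4474
Σp_P2ᵢ² = 0.24² + 0.11² + 0.20² + 0.15² + 0.12² + 0.18² = 0.0576 + 0.0121 + 0.0400 + 0.0225 + 0.0144 + 0.0324 = 0.1790
B_P2 = 1 / 0.1790 = 5.5866
Highest B → broadest niche (most generalist): population P2 (B = 5.59).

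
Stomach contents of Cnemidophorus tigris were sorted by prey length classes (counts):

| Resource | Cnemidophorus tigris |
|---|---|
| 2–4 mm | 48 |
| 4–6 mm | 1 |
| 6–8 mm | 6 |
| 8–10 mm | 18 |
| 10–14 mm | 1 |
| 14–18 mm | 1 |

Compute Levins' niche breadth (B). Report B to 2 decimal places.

2.11

Proportions for Cnemidophorus tigris (n=75): 48/75=0.6400, 1/75=0.0133, 6/75=0.0800, 18/75=0.2400, 1/75=0.0133, 1/75=0.0133
Σpᵢ² = 0.6400² + 0.0133² + 0.0800² + 0.2400² + 0.0133² + 0.0133² = 0.409600 + 0.000177 + 0.006400 + 0.057600 + 0.000177 + 0.000177 = 0.474131
B = 1 / 0.474131 = 2.1091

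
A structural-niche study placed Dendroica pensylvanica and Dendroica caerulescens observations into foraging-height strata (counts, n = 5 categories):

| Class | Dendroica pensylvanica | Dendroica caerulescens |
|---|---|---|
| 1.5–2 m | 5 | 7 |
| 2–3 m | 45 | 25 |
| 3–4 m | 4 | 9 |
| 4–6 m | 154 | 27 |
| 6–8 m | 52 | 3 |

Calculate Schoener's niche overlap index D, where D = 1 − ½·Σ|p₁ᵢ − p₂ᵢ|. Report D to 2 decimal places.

Proportions for Dendroica pensylvanica (n=260): 5/260=0.0192, 45/260=0.1731, 4/260=0.0154, 154/260=0.5923, 52/260=0.2000
Proportions for Dendroica caerulescens (n=71): 7/71=0.0986, 25/71=0.3521, 9/71=0.1268, 27/71=0.3803, 3/71=0.0423
Σ|p₁ᵢ − p₂ᵢ| = 0.0794 + 0.1790 + 0.1114 + 0.2120 + 0.1577 = 0.7395
D = 1 − ½ × 0.7395 = 1 − 0.36975 = 0.63025

0.63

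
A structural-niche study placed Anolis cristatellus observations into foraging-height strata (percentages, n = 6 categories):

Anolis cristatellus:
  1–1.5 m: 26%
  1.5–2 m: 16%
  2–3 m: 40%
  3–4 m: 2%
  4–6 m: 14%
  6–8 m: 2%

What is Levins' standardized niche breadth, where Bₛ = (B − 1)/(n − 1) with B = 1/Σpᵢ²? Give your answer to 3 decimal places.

Convert percentages to proportions (divide by 100).
Σpᵢ² = 0.26² + 0.16² + 0.40² + 0.02² + 0.14² + 0.02² = 0.0676 + 0.0256 + 0.1600 + 0.0004 + 0.0196 + 0.0004 = 0.2736
B = 1 / 0.2736 = 3.65497
Bₛ = (B − 1)/(n − 1) = (3.65497 − 1)/(6 − 1) = 2.65497/5 = 0.53099

0.531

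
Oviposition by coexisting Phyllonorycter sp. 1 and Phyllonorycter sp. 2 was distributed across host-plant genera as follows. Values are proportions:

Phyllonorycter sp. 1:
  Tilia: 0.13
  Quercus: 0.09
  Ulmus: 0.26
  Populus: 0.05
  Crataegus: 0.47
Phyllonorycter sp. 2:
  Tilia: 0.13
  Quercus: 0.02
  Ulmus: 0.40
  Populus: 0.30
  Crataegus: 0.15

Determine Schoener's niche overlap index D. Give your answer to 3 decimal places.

Σ|p₁ᵢ − p₂ᵢ| = 0.00 + 0.07 + 0.14 + 0.25 + 0.32 = 0.78
D = 1 − ½ × 0.78 = 1 − 0.390 = 0.61000

0.610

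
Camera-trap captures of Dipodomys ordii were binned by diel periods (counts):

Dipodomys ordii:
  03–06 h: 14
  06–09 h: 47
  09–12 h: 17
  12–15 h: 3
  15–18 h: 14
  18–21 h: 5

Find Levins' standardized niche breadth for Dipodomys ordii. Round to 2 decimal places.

Proportions for Dipodomys ordii (n=100): 14/100=0.1400, 47/100=0.4700, 17/100=0.1700, 3/100=0.0300, 14/100=0.1400, 5/100=0.0500
Σpᵢ² = 0.1400² + 0.4700² + 0.1700² + 0.0300² + 0.1400² + 0.0500² = 0.019600 + 0.220900 + 0.028900 + 0.000900 + 0.019600 + 0.002500 = 0.292400
B = 1 / 0.292400 = 3.4200
Bₛ = (B − 1)/(n − 1) = (3.4200 − 1)/(6 − 1) = 2.4200/5 = 0.4840

0.48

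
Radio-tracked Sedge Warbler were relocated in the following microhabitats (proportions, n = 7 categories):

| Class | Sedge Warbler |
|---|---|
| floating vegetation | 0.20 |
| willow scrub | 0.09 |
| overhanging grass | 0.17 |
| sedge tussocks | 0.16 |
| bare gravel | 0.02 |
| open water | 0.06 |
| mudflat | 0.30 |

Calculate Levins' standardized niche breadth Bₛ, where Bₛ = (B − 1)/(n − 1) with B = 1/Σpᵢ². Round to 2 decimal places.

Σpᵢ² = 0.20² + 0.09² + 0.17² + 0.16² + 0.02² + 0.06² + 0.30² = 0.0400 + 0.0081 + 0.0289 + 0.0256 + 0.0004 + 0.0036 + 0.0900 = 0.1966
B = 1 / 0.1966 = 5.0865
Bₛ = (B − 1)/(n − 1) = (5.0865 − 1)/(7 − 1) = 4.0865/6 = 0.6811

0.68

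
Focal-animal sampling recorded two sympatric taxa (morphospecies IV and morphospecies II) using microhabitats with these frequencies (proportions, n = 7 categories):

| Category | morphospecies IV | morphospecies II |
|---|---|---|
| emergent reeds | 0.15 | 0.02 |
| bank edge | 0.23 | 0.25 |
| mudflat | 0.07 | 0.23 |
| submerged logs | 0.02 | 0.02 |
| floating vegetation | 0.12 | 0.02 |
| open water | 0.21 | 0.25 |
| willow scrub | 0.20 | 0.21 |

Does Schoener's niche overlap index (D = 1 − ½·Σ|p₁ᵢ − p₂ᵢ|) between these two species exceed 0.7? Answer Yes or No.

Yes

Σ|p₁ᵢ − p₂ᵢ| = 0.13 + 0.02 + 0.16 + 0.00 + 0.10 + 0.04 + 0.01 = 0.46
D = 1 − ½ × 0.46 = 1 − 0.230 = 0.7700
D = 0.7700 > 0.7 → Yes.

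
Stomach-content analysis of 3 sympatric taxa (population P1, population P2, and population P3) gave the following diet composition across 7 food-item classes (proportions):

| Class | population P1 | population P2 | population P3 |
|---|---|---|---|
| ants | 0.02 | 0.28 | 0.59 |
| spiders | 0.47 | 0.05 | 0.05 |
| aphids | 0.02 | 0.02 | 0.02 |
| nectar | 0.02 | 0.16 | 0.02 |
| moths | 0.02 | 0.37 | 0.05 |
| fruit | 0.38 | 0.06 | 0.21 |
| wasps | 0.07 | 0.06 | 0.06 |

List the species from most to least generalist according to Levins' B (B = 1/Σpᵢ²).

population P2 > population P1 > population P3

Σp_P1ᵢ² = 0.02² + 0.47² + 0.02² + 0.02² + 0.02² + 0.38² + 0.07² = 0.0004 + 0.2209 + 0.0004 + 0.0004 + 0.0004 + 0.1444 + 0.0049 = 0.3718
B_P1 = 1 / 0.3718 = 2.6896
Σp_P2ᵢ² = 0.28² + 0.05² + 0.02² + 0.16² + 0.37² + 0.06² + 0.06² = 0.0784 + 0.0025 + 0.0004 + 0.0256 + 0.1369 + 0.0036 + 0.0036 = 0.2510
B_P2 = 1 / 0.2510 = 3.9841
Σp_P3ᵢ² = 0.59² + 0.05² + 0.02² + 0.02² + 0.05² + 0.21² + 0.06² = 0.3481 + 0.0025 + 0.0004 + 0.0004 + 0.0025 + 0.0441 + 0.0036 = 0.4016
B_P3 = 1 / 0.4016 = 2.4900
Ranking by B (broadest → narrowest): population P2 (3.98) > population P1 (2.69) > population P3 (2.49)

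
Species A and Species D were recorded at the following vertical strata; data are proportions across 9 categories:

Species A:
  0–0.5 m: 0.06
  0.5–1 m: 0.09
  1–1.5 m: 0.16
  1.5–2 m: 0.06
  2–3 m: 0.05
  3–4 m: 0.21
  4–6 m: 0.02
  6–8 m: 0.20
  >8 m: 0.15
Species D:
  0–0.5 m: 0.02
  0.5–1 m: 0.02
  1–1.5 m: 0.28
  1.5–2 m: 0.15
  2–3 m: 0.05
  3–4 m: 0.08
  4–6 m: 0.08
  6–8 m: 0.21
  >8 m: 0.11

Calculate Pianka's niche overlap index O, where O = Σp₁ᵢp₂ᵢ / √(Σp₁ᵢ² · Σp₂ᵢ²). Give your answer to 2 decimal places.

Σ p₁ᵢp₂ᵢ = 0.0012 + 0.0018 + 0.0448 + 0.0090 + 0.0025 + 0.0168 + 0.0016 + 0.0420 + 0.0165 = 0.1362
Σp_1ᵢ² = 0.06² + 0.09² + 0.16² + 0.06² + 0.05² + 0.21² + 0.02² + 0.20² + 0.15² = 0.0036 + 0.0081 + 0.0256 + 0.0036 + 0.0025 + 0.0441 + 0.0004 + 0.0400 + 0.0225 = 0.1504
Σp_2ᵢ² = 0.02² + 0.02² + 0.28² + 0.15² + 0.05² + 0.08² + 0.08² + 0.21² + 0.11² = 0.0004 + 0.0004 + 0.0784 + 0.0225 + 0.0025 + 0.0064 + 0.0064 + 0.0441 + 0.0121 = 0.1732
O = 0.1362 / √(0.1504 × 0.1732) = 0.1362 / 0.16140 = 0.8439

0.84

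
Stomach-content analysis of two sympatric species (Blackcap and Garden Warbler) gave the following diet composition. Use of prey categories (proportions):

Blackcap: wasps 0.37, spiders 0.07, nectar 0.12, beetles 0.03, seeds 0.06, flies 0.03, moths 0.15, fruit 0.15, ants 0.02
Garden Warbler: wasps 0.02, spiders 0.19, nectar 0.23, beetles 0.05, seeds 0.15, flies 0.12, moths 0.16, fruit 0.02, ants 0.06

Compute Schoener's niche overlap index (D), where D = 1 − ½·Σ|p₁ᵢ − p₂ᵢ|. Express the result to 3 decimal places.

Σ|p₁ᵢ − p₂ᵢ| = 0.35 + 0.12 + 0.11 + 0.02 + 0.09 + 0.09 + 0.01 + 0.13 + 0.04 = 0.96
D = 1 − ½ × 0.96 = 1 − 0.480 = 0.52000

0.520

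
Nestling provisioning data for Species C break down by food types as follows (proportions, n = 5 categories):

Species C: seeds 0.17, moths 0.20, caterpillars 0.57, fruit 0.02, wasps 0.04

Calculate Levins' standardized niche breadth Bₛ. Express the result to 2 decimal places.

Σpᵢ² = 0.17² + 0.20² + 0.57² + 0.02² + 0.04² = 0.0289 + 0.0400 + 0.3249 + 0.0004 + 0.0016 = 0.3958
B = 1 / 0.3958 = 2.5265
Bₛ = (B − 1)/(n − 1) = (2.5265 − 1)/(5 − 1) = 1.5265/4 = 0.3816

0.38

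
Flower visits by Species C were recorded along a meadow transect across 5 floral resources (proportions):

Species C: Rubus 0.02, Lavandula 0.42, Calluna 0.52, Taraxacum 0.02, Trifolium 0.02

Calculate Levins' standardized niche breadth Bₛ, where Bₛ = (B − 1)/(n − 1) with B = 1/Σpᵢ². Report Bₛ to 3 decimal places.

0.308

Σpᵢ² = 0.02² + 0.42² + 0.52² + 0.02² + 0.02² = 0.0004 + 0.1764 + 0.2704 + 0.0004 + 0.0004 = 0.4480
B = 1 / 0.4480 = 2.23214
Bₛ = (B − 1)/(n − 1) = (2.23214 − 1)/(5 − 1) = 1.23214/4 = 0.30804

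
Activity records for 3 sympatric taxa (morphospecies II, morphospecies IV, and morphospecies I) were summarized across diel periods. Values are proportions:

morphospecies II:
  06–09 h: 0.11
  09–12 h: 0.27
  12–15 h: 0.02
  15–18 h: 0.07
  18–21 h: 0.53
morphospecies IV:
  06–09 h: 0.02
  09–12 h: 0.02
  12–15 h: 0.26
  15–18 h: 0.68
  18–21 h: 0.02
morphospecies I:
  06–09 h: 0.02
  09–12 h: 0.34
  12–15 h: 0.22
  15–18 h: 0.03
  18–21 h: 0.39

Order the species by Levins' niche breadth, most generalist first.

Σp_IIᵢ² = 0.11² + 0.27² + 0.02² + 0.07² + 0.53² = 0.0121 + 0.0729 + 0.0004 + 0.0049 + 0.2809 = 0.3712
B_II = 1 / 0.3712 = 2.6940
Σp_IVᵢ² = 0.02² + 0.02² + 0.26² + 0.68² + 0.02² = 0.0004 + 0.0004 + 0.0676 + 0.4624 + 0.0004 = 0.5312
B_IV = 1 / 0.5312 = 1.8825
Σp_Iᵢ² = 0.02² + 0.34² + 0.22² + 0.03² + 0.39² = 0.0004 + 0.1156 + 0.0484 + 0.0009 + 0.1521 = 0.3174
B_I = 1 / 0.3174 = 3.1506
Ranking by B (broadest → narrowest): morphospecies I (3.15) > morphospecies II (2.69) > morphospecies IV (1.88)

morphospecies I > morphospecies II > morphospecies IV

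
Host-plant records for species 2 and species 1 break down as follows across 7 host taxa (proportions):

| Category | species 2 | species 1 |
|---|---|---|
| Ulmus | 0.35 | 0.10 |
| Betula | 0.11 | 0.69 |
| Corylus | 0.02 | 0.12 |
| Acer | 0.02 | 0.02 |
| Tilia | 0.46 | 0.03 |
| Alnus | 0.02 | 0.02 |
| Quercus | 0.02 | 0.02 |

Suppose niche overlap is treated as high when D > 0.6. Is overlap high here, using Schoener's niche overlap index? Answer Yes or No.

Σ|p₁ᵢ − p₂ᵢ| = 0.25 + 0.58 + 0.10 + 0.00 + 0.43 + 0.00 + 0.00 = 1.36
D = 1 − ½ × 1.36 = 1 − 0.680 = 0.3200
D = 0.3200 < 0.6 → No.

No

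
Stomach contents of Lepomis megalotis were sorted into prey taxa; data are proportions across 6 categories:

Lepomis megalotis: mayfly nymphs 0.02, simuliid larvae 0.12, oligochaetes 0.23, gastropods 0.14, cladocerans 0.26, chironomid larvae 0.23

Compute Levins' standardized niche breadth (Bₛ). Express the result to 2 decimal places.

0.76

Σpᵢ² = 0.02² + 0.12² + 0.23² + 0.14² + 0.26² + 0.23² = 0.0004 + 0.0144 + 0.0529 + 0.0196 + 0.0676 + 0.0529 = 0.2078
B = 1 / 0.2078 = 4.8123
Bₛ = (B − 1)/(n − 1) = (4.8123 − 1)/(6 − 1) = 3.8123/5 = 0.7625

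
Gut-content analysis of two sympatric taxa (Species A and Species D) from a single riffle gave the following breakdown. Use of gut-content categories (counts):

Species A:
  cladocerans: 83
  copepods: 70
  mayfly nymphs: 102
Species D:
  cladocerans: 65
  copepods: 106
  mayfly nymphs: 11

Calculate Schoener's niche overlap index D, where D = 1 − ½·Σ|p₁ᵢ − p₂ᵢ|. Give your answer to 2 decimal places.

Proportions for Species A (n=255): 83/255=0.3255, 70/255=0.2745, 102/255=0.4000
Proportions for Species D (n=182): 65/182=0.3571, 106/182=0.5824, 11/182=0.0604
Σ|p₁ᵢ − p₂ᵢ| = 0.0316 + 0.3079 + 0.3396 = 0.6791
D = 1 − ½ × 0.6791 = 1 − 0.33955 = 0.66045

0.66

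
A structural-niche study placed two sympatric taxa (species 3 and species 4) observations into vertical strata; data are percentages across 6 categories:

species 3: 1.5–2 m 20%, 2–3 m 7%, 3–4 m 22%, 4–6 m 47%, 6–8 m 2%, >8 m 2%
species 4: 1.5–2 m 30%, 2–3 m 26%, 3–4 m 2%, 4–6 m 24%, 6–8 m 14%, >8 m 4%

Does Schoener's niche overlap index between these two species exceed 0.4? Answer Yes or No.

Convert percentages to proportions (divide by 100).
Σ|p₁ᵢ − p₂ᵢ| = 0.10 + 0.19 + 0.20 + 0.23 + 0.12 + 0.02 = 0.86
D = 1 − ½ × 0.86 = 1 − 0.430 = 0.5700
D = 0.5700 > 0.4 → Yes.

Yes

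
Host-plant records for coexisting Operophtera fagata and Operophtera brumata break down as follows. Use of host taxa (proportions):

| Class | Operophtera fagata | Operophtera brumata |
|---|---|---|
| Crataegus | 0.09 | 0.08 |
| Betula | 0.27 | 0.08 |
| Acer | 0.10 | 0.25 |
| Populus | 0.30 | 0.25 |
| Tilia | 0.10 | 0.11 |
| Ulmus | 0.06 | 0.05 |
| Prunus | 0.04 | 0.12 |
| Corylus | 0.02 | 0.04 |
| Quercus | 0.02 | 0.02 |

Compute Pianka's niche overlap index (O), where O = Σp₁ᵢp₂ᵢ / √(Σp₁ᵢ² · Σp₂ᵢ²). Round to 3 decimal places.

Σ p₁ᵢp₂ᵢ = 0.0072 + 0.0216 + 0.0250 + 0.0750 + 0.0110 + 0.0030 + 0.0048 + 0.0008 + 0.0004 = 0.1488
Σp_1ᵢ² = 0.09² + 0.27² + 0.10² + 0.30² + 0.10² + 0.06² + 0.04² + 0.02² + 0.02² = 0.0081 + 0.0729 + 0.0100 + 0.0900 + 0.0100 + 0.0036 + 0.0016 + 0.0004 + 0.0004 = 0.1970
Σp_2ᵢ² = 0.08² + 0.08² + 0.25² + 0.25² + 0.11² + 0.05² + 0.12² + 0.04² + 0.02² = 0.0064 + 0.0064 + 0.0625 + 0.0625 + 0.0121 + 0.0025 + 0.0144 + 0.0016 + 0.0004 = 0.1688
O = 0.1488 / √(0.1970 × 0.1688) = 0.1488 / 0.182356 = 0.81599

0.816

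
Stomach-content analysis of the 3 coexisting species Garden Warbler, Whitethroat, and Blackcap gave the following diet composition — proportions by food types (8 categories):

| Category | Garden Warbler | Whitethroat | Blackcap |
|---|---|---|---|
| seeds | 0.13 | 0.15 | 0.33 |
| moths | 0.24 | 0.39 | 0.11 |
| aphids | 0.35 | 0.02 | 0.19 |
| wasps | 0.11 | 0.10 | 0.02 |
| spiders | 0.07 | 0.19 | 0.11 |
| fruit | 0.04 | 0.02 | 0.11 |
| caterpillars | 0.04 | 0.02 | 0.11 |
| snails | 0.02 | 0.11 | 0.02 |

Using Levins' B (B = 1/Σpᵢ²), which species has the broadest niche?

Σp_Warbᵢ² = 0.13² + 0.24² + 0.35² + 0.11² + 0.07² + 0.04² + 0.04² + 0.02² = 0.0169 + 0.0576 + 0.1225 + 0.0121 + 0.0049 + 0.0016 + 0.0016 + 0.0004 = 0.2176
B_Warb = 1 / 0.2176 = 4.5956
Σp_Whitᵢ² = 0.15² + 0.39² + 0.02² + 0.10² + 0.19² + 0.02² + 0.02² + 0.11² = 0.0225 + 0.1521 + 0.0004 + 0.0100 + 0.0361 + 0.0004 + 0.0004 + 0.0121 = 0.2340
B_Whit = 1 / 0.2340 = 4.2735
Σp_Blacᵢ² = 0.33² + 0.11² + 0.19² + 0.02² + 0.11² + 0.11² + 0.11² + 0.02² = 0.1089 + 0.0121 + 0.0361 + 0.0004 + 0.0121 + 0.0121 + 0.0121 + 0.0004 = 0.1942
B_Blac = 1 / 0.1942 = 5.1493
Highest B → broadest niche (most generalist): Blackcap (B = 5.15).

Blackcap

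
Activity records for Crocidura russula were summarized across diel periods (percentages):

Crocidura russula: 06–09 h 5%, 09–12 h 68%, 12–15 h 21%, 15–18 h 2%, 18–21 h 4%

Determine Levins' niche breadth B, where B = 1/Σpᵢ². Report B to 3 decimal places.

Convert percentages to proportions (divide by 100).
Σpᵢ² = 0.05² + 0.68² + 0.21² + 0.02² + 0.04² = 0.0025 + 0.4624 + 0.0441 + 0.0004 + 0.0016 = 0.5110
B = 1 / 0.5110 = 1.95695

1.957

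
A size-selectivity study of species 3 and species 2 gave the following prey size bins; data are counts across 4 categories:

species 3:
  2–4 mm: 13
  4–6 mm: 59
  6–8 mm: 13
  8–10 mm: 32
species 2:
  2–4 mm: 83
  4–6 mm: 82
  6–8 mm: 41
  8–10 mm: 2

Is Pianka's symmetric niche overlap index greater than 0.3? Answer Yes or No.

Yes

Proportions for species 3 (n=117): 13/117=0.1111, 59/117=0.5043, 13/117=0.1111, 32/117=0.2735
Proportions for species 2 (n=208): 83/208=0.3990, 82/208=0.3942, 41/208=0.1971, 2/208=0.0096
Σ p₁ᵢp₂ᵢ = 0.044329 + 0.198795 + 0.021898 + 0.002626 = 0.267648
Σp_1ᵢ² = 0.1111² + 0.5043² + 0.1111² + 0.2735² = 0.012343 + 0.254318 + 0.012343 + 0.074802 = 0.353806
Σp_2ᵢ² = 0.3990² + 0.3942² + 0.1971² + 0.0096² = 0.159201 + 0.155394 + 0.038848 + 0.000092 = 0.353535
O = 0.267648 / √(0.353806 × 0.353535) = 0.267648 / 0.3536705 = 0.7568
O = 0.7568 > 0.3 → Yes.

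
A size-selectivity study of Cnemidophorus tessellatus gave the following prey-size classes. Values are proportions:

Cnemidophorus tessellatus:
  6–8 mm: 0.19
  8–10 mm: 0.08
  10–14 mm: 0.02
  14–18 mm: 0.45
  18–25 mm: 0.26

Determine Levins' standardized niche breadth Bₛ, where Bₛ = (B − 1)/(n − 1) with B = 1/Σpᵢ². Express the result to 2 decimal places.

0.55

Σpᵢ² = 0.19² + 0.08² + 0.02² + 0.45² + 0.26² = 0.0361 + 0.0064 + 0.0004 + 0.2025 + 0.0676 = 0.3130
B = 1 / 0.3130 = 3.1949
Bₛ = (B − 1)/(n − 1) = (3.1949 − 1)/(5 − 1) = 2.1949/4 = 0.5487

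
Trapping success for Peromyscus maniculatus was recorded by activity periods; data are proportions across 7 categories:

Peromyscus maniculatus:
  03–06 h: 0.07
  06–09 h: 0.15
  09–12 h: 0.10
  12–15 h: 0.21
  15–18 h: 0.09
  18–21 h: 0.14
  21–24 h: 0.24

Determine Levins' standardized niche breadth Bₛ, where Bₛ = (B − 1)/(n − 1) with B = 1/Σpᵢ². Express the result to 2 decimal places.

Σpᵢ² = 0.07² + 0.15² + 0.10² + 0.21² + 0.09² + 0.14² + 0.24² = 0.0049 + 0.0225 + 0.0100 + 0.0441 + 0.0081 + 0.0196 + 0.0576 = 0.1668
B = 1 / 0.1668 = 5.9952
Bₛ = (B − 1)/(n − 1) = (5.9952 − 1)/(7 − 1) = 4.9952/6 = 0.8325

0.83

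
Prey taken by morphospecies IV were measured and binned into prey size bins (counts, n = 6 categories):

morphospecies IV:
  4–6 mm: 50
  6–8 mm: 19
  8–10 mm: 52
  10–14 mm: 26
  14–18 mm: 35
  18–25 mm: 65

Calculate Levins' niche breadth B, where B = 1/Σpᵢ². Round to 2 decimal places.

5.22

Proportions for morphospecies IV (n=247): 50/247=0.2024, 19/247=0.0769, 52/247=0.2105, 26/247=0.1053, 35/247=0.1417, 65/247=0.2632
Σpᵢ² = 0.2024² + 0.0769² + 0.2105² + 0.1053² + 0.1417² + 0.2632² = 0.040966 + 0.005914 + 0.044310 + 0.011088 + 0.020079 + 0.069274 = 0.191631
B = 1 / 0.191631 = 5.2184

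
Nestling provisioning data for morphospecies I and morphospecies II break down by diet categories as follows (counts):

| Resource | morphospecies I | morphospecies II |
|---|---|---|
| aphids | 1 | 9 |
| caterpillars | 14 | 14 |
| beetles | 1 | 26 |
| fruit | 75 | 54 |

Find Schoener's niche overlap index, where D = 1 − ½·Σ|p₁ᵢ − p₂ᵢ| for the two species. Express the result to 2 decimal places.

0.68

Proportions for morphospecies I (n=91): 1/91=0.0110, 14/91=0.1538, 1/91=0.0110, 75/91=0.8242
Proportions for morphospecies II (n=103): 9/103=0.0874, 14/103=0.1359, 26/103=0.2524, 54/103=0.5243
Σ|p₁ᵢ − p₂ᵢ| = 0.0764 + 0.0179 + 0.2414 + 0.2999 = 0.6356
D = 1 − ½ × 0.6356 = 1 − 0.31780 = 0.68220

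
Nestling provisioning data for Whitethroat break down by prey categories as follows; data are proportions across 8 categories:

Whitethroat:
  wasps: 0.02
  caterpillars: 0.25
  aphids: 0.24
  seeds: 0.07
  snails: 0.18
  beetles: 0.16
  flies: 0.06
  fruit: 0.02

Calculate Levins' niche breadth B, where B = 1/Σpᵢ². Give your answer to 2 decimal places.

Σpᵢ² = 0.02² + 0.25² + 0.24² + 0.07² + 0.18² + 0.16² + 0.06² + 0.02² = 0.0004 + 0.0625 + 0.0576 + 0.0049 + 0.0324 + 0.0256 + 0.0036 + 0.0004 = 0.1874
B = 1 / 0.1874 = 5.3362

5.34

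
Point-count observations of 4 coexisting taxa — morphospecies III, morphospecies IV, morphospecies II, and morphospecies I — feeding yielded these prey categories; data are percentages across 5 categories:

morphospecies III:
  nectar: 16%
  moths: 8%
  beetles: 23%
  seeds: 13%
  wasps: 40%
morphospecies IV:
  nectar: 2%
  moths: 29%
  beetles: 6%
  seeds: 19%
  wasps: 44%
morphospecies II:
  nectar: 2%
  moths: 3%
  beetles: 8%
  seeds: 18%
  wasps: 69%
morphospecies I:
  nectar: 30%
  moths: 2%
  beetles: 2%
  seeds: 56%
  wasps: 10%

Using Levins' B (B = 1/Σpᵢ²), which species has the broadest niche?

morphospecies III

Convert percentages to proportions (divide by 100).
Σp_IIIᵢ² = 0.16² + 0.08² + 0.23² + 0.13² + 0.40² = 0.0256 + 0.0064 + 0.0529 + 0.0169 + 0.1600 = 0.2618
B_III = 1 / 0.2618 = 3.8197
Σp_IVᵢ² = 0.02² + 0.29² + 0.06² + 0.19² + 0.44² = 0.0004 + 0.0841 + 0.0036 + 0.0361 + 0.1936 = 0.3178
B_IV = 1 / 0.3178 = 3.1466
Σp_IIᵢ² = 0.02² + 0.03² + 0.08² + 0.18² + 0.69² = 0.0004 + 0.0009 + 0.0064 + 0.0324 + 0.4761 = 0.5162
B_II = 1 / 0.5162 = 1.9372
Σp_Iᵢ² = 0.30² + 0.02² + 0.02² + 0.56² + 0.10² = 0.0900 + 0.0004 + 0.0004 + 0.3136 + 0.0100 = 0.4144
B_I = 1 / 0.4144 = 2.4131
Highest B → broadest niche (most generalist): morphospecies III (B = 3.82).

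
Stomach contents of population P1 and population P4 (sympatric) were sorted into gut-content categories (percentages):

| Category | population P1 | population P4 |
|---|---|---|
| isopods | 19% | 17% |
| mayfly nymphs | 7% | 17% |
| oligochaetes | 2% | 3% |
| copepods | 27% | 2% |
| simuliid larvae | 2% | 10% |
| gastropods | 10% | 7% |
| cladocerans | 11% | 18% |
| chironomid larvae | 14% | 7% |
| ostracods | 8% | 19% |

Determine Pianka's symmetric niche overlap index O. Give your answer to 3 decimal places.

Convert percentages to proportions (divide by 100).
Σ p₁ᵢp₂ᵢ = 0.0323 + 0.0119 + 0.0006 + 0.0054 + 0.0020 + 0.0070 + 0.0198 + 0.0098 + 0.0152 = 0.1040
Σp_1ᵢ² = 0.19² + 0.07² + 0.02² + 0.27² + 0.02² + 0.10² + 0.11² + 0.14² + 0.08² = 0.0361 + 0.0049 + 0.0004 + 0.0729 + 0.0004 + 0.0100 + 0.0121 + 0.0196 + 0.0064 = 0.1628
Σp_2ᵢ² = 0.17² + 0.17² + 0.03² + 0.02² + 0.10² + 0.07² + 0.18² + 0.07² + 0.19² = 0.0289 + 0.0289 + 0.0009 + 0.0004 + 0.0100 + 0.0049 + 0.0324 + 0.0049 + 0.0361 = 0.1474
O = 0.1040 / √(0.1628 × 0.1474) = 0.1040 / 0.154909 = 0.67136

0.671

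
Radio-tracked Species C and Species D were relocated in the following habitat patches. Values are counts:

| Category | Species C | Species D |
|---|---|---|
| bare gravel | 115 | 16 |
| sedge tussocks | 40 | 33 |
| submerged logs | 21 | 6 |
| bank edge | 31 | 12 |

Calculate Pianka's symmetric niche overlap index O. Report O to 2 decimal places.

Proportions for Species C (n=207): 115/207=0.5556, 40/207=0.1932, 21/207=0.1014, 31/207=0.1498
Proportions for Species D (n=67): 16/67=0.2388, 33/67=0.4925, 6/67=0.0896, 12/67=0.1791
Σ p₁ᵢp₂ᵢ = 0.132677 + 0.095151 + 0.009085 + 0.026829 = 0.263742
Σp_1ᵢ² = 0.5556² + 0.1932² + 0.1014² + 0.1498² = 0.308691 + 0.037326 + 0.010282 + 0.022440 = 0.378739
Σp_2ᵢ² = 0.2388² + 0.4925² + 0.0896² + 0.1791² = 0.057025 + 0.242556 + 0.008028 + 0.032077 = 0.339686
O = 0.263742 / √(0.378739 × 0.339686) = 0.263742 / 0.3586814 = 0.7353

0.74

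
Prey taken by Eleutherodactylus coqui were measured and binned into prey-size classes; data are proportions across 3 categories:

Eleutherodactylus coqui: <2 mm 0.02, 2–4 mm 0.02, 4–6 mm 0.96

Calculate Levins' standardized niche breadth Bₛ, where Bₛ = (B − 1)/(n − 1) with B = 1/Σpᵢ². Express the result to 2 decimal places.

Σpᵢ² = 0.02² + 0.02² + 0.96² = 0.0004 + 0.0004 + 0.9216 = 0.9224
B = 1 / 0.9224 = 1.0841
Bₛ = (B − 1)/(n − 1) = (1.0841 − 1)/(3 − 1) = 0.0841/2 = 0.0421

0.04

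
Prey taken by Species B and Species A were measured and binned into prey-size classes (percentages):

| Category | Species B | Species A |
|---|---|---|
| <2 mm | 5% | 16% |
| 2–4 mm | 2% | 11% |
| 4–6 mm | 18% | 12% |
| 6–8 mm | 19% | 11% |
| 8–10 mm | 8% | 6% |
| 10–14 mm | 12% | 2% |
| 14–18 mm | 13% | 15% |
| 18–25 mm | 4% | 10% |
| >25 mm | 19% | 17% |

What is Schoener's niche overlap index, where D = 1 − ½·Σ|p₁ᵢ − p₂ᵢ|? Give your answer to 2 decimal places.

0.72

Convert percentages to proportions (divide by 100).
Σ|p₁ᵢ − p₂ᵢ| = 0.11 + 0.09 + 0.06 + 0.08 + 0.02 + 0.10 + 0.02 + 0.06 + 0.02 = 0.56
D = 1 − ½ × 0.56 = 1 − 0.280 = 0.7200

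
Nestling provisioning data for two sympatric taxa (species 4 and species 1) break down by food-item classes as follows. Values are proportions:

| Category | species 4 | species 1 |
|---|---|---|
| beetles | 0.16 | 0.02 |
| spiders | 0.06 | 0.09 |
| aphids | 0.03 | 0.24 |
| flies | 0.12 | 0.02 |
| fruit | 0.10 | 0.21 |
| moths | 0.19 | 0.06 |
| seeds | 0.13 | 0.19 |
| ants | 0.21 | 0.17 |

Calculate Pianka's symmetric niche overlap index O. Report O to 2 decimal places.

0.67

Σ p₁ᵢp₂ᵢ = 0.0032 + 0.0054 + 0.0072 + 0.0024 + 0.0210 + 0.0114 + 0.0247 + 0.0357 = 0.1110
Σp_1ᵢ² = 0.16² + 0.06² + 0.03² + 0.12² + 0.10² + 0.19² + 0.13² + 0.21² = 0.0256 + 0.0036 + 0.0009 + 0.0144 + 0.0100 + 0.0361 + 0.0169 + 0.0441 = 0.1516
Σp_2ᵢ² = 0.02² + 0.09² + 0.24² + 0.02² + 0.21² + 0.06² + 0.19² + 0.17² = 0.0004 + 0.0081 + 0.0576 + 0.0004 + 0.0441 + 0.0036 + 0.0361 + 0.0289 = 0.1792
O = 0.1110 / √(0.1516 × 0.1792) = 0.1110 / 0.16482 = 0.6735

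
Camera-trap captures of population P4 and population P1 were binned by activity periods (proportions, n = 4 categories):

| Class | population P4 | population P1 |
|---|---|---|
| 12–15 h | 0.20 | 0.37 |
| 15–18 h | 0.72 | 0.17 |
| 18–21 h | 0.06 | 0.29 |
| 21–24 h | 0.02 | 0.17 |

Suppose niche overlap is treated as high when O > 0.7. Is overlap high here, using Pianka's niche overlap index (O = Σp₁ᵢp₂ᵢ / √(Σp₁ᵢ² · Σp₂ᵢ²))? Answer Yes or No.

No

Σ p₁ᵢp₂ᵢ = 0.0740 + 0.1224 + 0.0174 + 0.0034 = 0.2172
Σp_1ᵢ² = 0.20² + 0.72² + 0.06² + 0.02² = 0.0400 + 0.5184 + 0.0036 + 0.0004 = 0.5624
Σp_2ᵢ² = 0.37² + 0.17² + 0.29² + 0.17² = 0.1369 + 0.0289 + 0.0841 + 0.0289 = 0.2788
O = 0.2172 / √(0.5624 × 0.2788) = 0.2172 / 0.39598 = 0.5485
O = 0.5485 < 0.7 → No.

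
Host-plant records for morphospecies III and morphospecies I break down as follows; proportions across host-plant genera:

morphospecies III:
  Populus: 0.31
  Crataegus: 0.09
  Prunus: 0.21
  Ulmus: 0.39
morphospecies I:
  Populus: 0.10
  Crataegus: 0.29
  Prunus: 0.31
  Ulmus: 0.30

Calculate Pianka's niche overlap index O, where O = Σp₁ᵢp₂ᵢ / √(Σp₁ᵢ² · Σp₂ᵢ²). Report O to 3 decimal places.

0.824

Σ p₁ᵢp₂ᵢ = 0.0310 + 0.0261 + 0.0651 + 0.1170 = 0.2392
Σp_1ᵢ² = 0.31² + 0.09² + 0.21² + 0.39² = 0.0961 + 0.0081 + 0.0441 + 0.1521 = 0.3004
Σp_2ᵢ² = 0.10² + 0.29² + 0.31² + 0.30² = 0.0100 + 0.0841 + 0.0961 + 0.0900 = 0.2802
O = 0.2392 / √(0.3004 × 0.2802) = 0.2392 / 0.290124 = 0.82448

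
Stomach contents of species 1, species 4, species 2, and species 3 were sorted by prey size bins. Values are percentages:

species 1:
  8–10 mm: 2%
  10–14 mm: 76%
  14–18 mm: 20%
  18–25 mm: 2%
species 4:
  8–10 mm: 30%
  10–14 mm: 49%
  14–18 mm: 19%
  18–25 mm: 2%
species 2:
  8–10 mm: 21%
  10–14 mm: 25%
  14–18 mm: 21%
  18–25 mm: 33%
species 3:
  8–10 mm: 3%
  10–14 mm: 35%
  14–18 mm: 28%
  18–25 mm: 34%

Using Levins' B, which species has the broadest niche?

Convert percentages to proportions (divide by 100).
Σp_1ᵢ² = 0.02² + 0.76² + 0.20² + 0.02² = 0.0004 + 0.5776 + 0.0400 + 0.0004 = 0.6184
B_1 = 1 / 0.6184 = 1.6171
Σp_4ᵢ² = 0.30² + 0.49² + 0.19² + 0.02² = 0.0900 + 0.2401 + 0.0361 + 0.0004 = 0.3666
B_4 = 1 / 0.3666 = 2.7278
Σp_2ᵢ² = 0.21² + 0.25² + 0.21² + 0.33² = 0.0441 + 0.0625 + 0.0441 + 0.1089 = 0.2596
B_2 = 1 / 0.2596 = 3.8521
Σp_3ᵢ² = 0.03² + 0.35² + 0.28² + 0.34² = 0.0009 + 0.1225 + 0.0784 + 0.1156 = 0.3174
B_3 = 1 / 0.3174 = 3.1506
Highest B → broadest niche (most generalist): species 2 (B = 3.85).

species 2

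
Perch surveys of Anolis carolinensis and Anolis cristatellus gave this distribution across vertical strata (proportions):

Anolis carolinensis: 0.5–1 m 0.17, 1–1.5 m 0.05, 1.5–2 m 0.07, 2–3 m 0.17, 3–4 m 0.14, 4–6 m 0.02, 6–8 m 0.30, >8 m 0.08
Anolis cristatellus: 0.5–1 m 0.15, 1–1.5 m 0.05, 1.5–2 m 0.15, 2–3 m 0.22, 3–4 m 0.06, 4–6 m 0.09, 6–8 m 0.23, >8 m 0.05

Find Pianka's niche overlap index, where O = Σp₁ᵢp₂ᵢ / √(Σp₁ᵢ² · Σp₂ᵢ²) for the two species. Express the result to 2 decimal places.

0.92

Σ p₁ᵢp₂ᵢ = 0.0255 + 0.0025 + 0.0105 + 0.0374 + 0.0084 + 0.0018 + 0.0690 + 0.0040 = 0.1591
Σp_1ᵢ² = 0.17² + 0.05² + 0.07² + 0.17² + 0.14² + 0.02² + 0.30² + 0.08² = 0.0289 + 0.0025 + 0.0049 + 0.0289 + 0.0196 + 0.0004 + 0.0900 + 0.0064 = 0.1816
Σp_2ᵢ² = 0.15² + 0.05² + 0.15² + 0.22² + 0.06² + 0.09² + 0.23² + 0.05² = 0.0225 + 0.0025 + 0.0225 + 0.0484 + 0.0036 + 0.0081 + 0.0529 + 0.0025 = 0.1630
O = 0.1591 / √(0.1816 × 0.1630) = 0.1591 / 0.17205 = 0.9247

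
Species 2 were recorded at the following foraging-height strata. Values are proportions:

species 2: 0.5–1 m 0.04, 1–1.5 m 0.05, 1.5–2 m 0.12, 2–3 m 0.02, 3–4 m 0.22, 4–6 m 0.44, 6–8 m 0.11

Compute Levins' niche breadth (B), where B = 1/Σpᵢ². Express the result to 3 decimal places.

Σpᵢ² = 0.04² + 0.05² + 0.12² + 0.02² + 0.22² + 0.44² + 0.11² = 0.0016 + 0.0025 + 0.0144 + 0.0004 + 0.0484 + 0.1936 + 0.0121 = 0.2730
B = 1 / 0.2730 = 3.66300

3.663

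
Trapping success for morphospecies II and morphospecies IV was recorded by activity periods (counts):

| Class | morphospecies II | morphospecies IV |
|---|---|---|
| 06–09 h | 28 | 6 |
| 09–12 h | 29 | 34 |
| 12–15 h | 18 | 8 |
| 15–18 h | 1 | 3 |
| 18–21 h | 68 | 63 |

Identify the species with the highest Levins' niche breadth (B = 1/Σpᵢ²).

morphospecies II

Proportions for morphospecies II (n=144): 28/144=0.1944, 29/144=0.2014, 18/144=0.1250, 1/144=0.0069, 68/144=0.4722
Proportions for morphospecies IV (n=114): 6/114=0.0526, 34/114=0.2982, 8/114=0.0702, 3/114=0.0263, 63/114=0.5526
Σp_IIᵢ² = 0.1944² + 0.2014² + 0.1250² + 0.0069² + 0.4722² = 0.037791 + 0.040562 + 0.015625 + 0.000048 + 0.222973 = 0.316999
B_II = 1 / 0.316999 = 3.1546
Σp_IVᵢ² = 0.0526² + 0.2982² + 0.0702² + 0.0263² + 0.5526² = 0.002767 + 0.088923 + 0.004928 + 0.000692 + 0.305367 = 0.402677
B_IV = 1 / 0.402677 = 2.4834
Highest B → broadest niche (most generalist): morphospecies II (B = 3.15).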